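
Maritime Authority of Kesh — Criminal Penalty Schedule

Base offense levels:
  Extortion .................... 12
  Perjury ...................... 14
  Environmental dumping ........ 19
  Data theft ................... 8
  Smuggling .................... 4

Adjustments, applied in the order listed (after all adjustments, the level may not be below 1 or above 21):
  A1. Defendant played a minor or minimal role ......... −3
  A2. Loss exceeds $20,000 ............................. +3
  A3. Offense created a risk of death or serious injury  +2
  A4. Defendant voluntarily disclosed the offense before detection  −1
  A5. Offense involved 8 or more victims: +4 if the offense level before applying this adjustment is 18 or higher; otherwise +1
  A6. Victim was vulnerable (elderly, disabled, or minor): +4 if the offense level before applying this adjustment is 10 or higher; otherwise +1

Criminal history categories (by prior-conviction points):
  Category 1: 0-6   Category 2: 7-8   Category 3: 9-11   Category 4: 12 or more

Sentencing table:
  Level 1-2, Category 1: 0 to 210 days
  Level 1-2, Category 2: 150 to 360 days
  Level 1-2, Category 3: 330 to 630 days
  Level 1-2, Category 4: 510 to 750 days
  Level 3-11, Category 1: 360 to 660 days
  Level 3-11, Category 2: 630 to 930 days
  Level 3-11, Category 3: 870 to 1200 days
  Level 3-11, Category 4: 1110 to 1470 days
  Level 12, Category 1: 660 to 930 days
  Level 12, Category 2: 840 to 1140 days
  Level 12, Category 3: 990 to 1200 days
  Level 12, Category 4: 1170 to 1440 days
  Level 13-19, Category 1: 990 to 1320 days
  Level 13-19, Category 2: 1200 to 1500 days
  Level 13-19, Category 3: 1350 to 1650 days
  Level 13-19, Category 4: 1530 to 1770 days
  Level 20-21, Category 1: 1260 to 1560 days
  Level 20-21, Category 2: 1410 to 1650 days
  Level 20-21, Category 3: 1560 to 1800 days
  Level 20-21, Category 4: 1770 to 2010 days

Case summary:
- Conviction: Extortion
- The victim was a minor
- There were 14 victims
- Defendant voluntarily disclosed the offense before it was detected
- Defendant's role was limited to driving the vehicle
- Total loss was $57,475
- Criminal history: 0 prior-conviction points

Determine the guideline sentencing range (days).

Base offense level for extortion: 12.
A1 applies: 12 − 3 = 9.
A2 applies: 9 + 3 = 12.
A4 applies: 12 − 1 = 11.
A5 applies (level before this adjustment is 11 < 18, so +1): 11 + 1 = 12.
A6 applies (level before this adjustment is 12 ≥ 10, so +4): 12 + 4 = 16.
Final offense level: 16.
Criminal history: 0 prior points → Category 1 (0-6).
Level 16 falls in the 13-19 band.
Grid: Level 13-19 × Category 1 = 990-1320 days.

990-1320 days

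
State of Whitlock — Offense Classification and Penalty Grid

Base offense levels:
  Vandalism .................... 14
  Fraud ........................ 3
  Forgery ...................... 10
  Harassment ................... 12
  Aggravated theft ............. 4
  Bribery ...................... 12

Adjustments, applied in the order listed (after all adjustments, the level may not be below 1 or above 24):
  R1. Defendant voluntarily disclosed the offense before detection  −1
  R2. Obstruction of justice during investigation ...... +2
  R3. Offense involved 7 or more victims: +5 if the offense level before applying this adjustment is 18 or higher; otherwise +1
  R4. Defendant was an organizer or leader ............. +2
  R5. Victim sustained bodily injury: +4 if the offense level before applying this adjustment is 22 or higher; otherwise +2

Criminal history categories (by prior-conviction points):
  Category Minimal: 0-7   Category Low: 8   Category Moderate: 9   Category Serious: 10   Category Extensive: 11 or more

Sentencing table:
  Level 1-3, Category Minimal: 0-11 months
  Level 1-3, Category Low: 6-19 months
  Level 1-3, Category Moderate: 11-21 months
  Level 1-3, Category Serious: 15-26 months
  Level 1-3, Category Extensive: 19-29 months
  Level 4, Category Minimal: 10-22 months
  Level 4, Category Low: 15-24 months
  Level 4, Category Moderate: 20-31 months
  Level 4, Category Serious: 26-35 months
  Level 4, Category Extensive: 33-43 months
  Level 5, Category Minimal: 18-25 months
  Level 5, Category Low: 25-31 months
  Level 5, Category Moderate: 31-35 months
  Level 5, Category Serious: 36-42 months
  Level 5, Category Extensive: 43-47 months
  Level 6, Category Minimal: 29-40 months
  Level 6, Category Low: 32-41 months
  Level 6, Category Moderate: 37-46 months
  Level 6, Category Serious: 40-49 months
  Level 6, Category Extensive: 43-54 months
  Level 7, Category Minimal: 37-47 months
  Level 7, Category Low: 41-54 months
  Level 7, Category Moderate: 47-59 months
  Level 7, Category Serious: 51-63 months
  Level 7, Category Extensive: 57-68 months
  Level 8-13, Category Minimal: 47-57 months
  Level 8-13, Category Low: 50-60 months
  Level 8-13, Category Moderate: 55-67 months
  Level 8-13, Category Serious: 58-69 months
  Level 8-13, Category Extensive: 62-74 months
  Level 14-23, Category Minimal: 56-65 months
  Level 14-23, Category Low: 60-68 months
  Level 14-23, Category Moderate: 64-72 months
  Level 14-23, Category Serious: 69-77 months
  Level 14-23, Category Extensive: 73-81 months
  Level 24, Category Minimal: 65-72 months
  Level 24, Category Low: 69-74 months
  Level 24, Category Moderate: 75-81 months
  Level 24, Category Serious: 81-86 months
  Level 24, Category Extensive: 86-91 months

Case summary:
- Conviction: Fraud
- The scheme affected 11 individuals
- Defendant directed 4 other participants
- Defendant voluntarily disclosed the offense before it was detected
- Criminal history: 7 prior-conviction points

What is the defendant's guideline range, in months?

Base offense level for fraud: 3.
R1 applies: 3 − 1 = 2.
R2 does not apply.
R3 applies (level before this adjustment is 2 < 18, so +1): 2 + 1 = 3.
R4 applies: 3 + 2 = 5.
R5 does not apply.
Final offense level: 5.
Criminal history: 7 prior points → Category Minimal (0-7).
Level 5 falls in the 5 band.
Grid: Level 5 × Category Minimal = 18-25 months.

18-25 months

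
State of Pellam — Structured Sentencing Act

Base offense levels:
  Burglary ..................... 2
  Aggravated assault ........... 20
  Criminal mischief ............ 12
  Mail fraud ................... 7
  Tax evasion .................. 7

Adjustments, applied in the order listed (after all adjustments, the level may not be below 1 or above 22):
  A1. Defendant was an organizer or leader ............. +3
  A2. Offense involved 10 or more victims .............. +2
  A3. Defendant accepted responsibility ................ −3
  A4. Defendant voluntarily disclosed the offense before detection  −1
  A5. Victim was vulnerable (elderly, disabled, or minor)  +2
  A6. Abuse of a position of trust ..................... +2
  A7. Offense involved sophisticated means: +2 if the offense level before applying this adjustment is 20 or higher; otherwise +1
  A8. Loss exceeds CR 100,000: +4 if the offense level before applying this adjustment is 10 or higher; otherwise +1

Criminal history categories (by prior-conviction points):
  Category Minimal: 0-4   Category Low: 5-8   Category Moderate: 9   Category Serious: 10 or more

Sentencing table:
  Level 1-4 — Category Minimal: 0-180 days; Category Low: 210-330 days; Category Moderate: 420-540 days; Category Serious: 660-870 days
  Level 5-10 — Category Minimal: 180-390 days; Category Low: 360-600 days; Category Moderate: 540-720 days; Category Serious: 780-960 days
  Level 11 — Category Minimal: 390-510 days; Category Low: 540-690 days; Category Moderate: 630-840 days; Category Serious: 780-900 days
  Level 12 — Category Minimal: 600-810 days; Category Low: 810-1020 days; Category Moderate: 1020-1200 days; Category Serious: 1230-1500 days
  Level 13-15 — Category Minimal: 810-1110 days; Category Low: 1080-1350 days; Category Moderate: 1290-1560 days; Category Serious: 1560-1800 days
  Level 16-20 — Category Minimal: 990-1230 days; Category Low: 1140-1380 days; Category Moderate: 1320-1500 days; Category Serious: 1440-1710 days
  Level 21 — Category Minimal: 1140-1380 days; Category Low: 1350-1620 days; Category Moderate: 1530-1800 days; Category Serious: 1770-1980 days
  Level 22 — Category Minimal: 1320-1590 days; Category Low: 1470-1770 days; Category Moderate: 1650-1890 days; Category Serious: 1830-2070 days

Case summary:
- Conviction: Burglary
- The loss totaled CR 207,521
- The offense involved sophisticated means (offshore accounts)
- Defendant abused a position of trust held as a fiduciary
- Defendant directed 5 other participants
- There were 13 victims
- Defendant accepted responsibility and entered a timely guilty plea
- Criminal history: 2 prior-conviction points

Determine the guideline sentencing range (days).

180-390 days

Base offense level for burglary: 2.
A1 applies: 2 + 3 = 5.
A2 applies: 5 + 2 = 7.
A3 applies: 7 − 3 = 4.
A4 does not apply.
A5 does not apply.
A6 applies: 4 + 2 = 6.
A7 applies (level before this adjustment is 6 < 20, so +1): 6 + 1 = 7.
A8 applies (level before this adjustment is 7 < 10, so +1): 7 + 1 = 8.
Final offense level: 8.
Criminal history: 2 prior points → Category Minimal (0-4).
Level 8 falls in the 5-10 band.
Grid: Level 5-10 × Category Minimal = 180-390 days.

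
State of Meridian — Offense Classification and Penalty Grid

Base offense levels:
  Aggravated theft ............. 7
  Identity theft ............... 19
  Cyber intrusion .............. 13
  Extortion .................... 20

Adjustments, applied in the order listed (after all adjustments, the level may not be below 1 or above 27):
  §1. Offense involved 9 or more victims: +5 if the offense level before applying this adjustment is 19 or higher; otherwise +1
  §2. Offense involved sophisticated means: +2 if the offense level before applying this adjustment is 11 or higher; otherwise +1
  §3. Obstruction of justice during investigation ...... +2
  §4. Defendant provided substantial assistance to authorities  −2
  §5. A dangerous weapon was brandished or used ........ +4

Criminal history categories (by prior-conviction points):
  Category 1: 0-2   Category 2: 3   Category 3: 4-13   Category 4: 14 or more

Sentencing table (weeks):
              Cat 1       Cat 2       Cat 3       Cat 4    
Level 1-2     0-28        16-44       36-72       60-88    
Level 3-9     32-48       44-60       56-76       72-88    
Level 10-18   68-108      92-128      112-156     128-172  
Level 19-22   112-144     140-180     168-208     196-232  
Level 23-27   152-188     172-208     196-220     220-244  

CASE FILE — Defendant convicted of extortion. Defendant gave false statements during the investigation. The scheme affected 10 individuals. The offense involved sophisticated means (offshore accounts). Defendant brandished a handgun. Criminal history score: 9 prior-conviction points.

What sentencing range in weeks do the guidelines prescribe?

Base offense level for extortion: 20.
§1 applies (level before this adjustment is 20 ≥ 19, so +5): 20 + 5 = 25.
§2 applies (level before this adjustment is 25 ≥ 11, so +2): 25 + 2 = 27.
§3 applies: 27 + 2 = 29.
§4 does not apply.
§5 applies: 29 + 4 = 33.
Level 33 exceeds the maximum of 27; capped at 27.
Final offense level: 27.
Criminal history: 9 prior points → Category 3 (4-13).
Level 27 falls in the 23-27 band.
Grid: Level 23-27 × Category 3 = 196-220 weeks.

196-220 weeks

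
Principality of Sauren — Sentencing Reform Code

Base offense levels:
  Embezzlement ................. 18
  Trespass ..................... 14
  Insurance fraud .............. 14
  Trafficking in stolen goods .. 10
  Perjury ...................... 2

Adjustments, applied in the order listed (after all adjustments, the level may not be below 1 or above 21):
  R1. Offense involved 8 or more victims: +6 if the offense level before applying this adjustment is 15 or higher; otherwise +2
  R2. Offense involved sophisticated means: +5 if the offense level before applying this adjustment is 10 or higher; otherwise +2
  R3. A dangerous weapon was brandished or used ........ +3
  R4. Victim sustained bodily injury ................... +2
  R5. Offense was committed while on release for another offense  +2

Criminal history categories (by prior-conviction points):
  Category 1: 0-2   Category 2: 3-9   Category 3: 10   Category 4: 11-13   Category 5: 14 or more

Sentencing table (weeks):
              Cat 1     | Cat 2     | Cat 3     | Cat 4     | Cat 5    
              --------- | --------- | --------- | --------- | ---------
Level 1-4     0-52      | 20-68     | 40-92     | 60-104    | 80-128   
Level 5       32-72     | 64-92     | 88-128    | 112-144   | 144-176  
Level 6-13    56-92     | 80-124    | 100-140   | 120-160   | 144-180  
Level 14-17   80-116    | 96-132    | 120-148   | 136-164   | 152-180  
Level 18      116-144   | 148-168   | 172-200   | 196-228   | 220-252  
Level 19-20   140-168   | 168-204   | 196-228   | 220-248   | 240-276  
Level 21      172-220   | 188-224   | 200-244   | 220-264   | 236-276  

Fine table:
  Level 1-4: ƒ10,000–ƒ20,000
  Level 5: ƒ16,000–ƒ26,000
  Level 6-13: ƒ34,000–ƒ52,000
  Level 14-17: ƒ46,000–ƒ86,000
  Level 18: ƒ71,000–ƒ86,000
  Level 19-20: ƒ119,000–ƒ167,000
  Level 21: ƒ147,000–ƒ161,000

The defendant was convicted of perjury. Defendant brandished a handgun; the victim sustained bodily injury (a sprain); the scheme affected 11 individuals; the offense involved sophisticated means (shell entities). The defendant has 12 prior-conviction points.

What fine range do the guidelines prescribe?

Base offense level for perjury: 2.
R1 applies (level before this adjustment is 2 < 15, so +2): 2 + 2 = 4.
R2 applies (level before this adjustment is 4 < 10, so +2): 4 + 2 = 6.
R3 applies: 6 + 3 = 9.
R4 applies: 9 + 2 = 11.
R5 does not apply.
Final offense level: 11.
Level 11 falls in the 6-13 band.
Fine table: Level 6-13 → ƒ34,000–ƒ52,000.

ƒ34,000–ƒ52,000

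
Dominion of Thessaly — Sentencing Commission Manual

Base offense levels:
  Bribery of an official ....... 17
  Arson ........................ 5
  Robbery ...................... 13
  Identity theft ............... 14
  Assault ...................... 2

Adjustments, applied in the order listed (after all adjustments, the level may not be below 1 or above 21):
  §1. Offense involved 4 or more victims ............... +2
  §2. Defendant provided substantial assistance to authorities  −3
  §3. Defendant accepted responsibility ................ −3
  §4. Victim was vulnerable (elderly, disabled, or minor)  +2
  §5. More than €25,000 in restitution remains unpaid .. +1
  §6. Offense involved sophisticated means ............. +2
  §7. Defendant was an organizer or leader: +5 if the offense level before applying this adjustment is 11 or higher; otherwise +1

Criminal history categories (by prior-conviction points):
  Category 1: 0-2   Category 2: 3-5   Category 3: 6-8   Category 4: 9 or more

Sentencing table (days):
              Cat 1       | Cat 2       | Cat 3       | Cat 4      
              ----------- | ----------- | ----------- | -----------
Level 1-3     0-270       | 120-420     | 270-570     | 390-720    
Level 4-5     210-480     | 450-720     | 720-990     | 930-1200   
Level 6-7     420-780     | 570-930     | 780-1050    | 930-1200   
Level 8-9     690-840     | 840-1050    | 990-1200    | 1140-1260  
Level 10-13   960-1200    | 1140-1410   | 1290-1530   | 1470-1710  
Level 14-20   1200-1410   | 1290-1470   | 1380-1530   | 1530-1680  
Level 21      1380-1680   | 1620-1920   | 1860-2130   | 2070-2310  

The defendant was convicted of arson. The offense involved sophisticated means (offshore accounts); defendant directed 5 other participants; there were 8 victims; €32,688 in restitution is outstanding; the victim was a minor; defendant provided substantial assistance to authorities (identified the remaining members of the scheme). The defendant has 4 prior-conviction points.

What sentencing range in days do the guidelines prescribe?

Base offense level for arson: 5.
§1 applies: 5 + 2 = 7.
§2 applies: 7 − 3 = 4.
§4 applies: 4 + 2 = 6.
§5 applies: 6 + 1 = 7.
§6 applies: 7 + 2 = 9.
§7 applies (level before this adjustment is 9 < 11, so +1): 9 + 1 = 10.
Final offense level: 10.
Criminal history: 4 prior points → Category 2 (3-5).
Level 10 falls in the 10-13 band.
Grid: Level 10-13 × Category 2 = 1140-1410 days.

1140-1410 days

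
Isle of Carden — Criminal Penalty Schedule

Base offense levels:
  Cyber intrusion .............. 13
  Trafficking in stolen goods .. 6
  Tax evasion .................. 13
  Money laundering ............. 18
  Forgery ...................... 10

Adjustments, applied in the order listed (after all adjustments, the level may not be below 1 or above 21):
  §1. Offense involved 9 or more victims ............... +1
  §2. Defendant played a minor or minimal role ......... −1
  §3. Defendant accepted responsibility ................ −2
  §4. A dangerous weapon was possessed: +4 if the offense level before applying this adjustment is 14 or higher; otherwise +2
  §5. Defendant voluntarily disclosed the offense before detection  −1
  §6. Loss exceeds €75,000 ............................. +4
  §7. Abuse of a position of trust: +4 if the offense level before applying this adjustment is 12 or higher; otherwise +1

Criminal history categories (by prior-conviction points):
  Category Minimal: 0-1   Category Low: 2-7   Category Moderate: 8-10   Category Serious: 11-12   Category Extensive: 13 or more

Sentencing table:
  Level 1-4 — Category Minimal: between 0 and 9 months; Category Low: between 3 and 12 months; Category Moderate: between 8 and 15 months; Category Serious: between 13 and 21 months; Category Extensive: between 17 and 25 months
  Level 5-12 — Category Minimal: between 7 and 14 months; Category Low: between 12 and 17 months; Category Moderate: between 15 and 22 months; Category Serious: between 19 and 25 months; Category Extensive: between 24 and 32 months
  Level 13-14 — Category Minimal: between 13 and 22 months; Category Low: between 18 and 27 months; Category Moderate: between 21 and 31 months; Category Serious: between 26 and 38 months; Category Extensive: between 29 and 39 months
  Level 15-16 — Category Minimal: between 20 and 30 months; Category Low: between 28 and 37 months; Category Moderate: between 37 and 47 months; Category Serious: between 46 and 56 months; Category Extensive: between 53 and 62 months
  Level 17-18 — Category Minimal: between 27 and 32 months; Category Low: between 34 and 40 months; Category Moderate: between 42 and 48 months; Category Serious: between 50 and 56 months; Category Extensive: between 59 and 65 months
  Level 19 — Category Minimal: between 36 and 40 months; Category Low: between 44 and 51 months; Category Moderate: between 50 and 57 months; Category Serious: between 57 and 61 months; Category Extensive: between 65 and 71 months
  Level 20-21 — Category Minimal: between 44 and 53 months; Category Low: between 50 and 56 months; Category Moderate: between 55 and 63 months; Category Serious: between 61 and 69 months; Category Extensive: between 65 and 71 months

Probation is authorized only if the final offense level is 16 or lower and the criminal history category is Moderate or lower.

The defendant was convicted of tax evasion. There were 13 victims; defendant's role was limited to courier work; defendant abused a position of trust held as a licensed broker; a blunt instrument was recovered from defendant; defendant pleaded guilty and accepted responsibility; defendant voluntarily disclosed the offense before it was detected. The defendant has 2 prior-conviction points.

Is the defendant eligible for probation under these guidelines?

Yes

Base offense level for tax evasion: 13.
§1 applies: 13 + 1 = 14.
§2 applies: 14 − 1 = 13.
§3 applies: 13 − 2 = 11.
§4 applies (level before this adjustment is 11 < 14, so +2): 11 + 2 = 13.
§5 applies: 13 − 1 = 12.
§6 does not apply.
§7 applies (level before this adjustment is 12 ≥ 12, so +4): 12 + 4 = 16.
Final offense level: 16.
Criminal history: 2 prior points → Category Low (2-7).
Level 16 falls in the 15-16 band.
Grid: Level 15-16 × Category Low = 28-37 months.
Probation check: level 16 ≤ 16 and category Low ≤ Moderate → eligible.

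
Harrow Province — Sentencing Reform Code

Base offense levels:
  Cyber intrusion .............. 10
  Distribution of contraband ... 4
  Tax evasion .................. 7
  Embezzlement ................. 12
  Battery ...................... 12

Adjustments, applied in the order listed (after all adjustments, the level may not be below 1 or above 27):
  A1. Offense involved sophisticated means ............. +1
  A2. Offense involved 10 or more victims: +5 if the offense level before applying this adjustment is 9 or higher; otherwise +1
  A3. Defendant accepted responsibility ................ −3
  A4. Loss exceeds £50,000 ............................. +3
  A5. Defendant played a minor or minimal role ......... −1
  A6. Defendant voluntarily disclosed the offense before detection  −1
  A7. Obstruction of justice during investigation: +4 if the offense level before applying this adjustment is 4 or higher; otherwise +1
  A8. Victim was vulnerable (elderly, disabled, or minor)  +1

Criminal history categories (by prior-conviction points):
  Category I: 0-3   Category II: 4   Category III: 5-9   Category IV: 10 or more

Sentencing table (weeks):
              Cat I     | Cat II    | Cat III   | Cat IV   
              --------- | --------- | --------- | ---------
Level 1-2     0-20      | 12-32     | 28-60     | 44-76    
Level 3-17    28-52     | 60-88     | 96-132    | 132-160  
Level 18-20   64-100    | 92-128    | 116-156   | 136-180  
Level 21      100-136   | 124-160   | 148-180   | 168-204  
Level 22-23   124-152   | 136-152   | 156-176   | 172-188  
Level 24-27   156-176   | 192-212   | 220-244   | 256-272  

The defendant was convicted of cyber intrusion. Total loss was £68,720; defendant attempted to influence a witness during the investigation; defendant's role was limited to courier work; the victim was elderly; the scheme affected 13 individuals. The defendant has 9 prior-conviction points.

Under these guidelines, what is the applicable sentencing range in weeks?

Base offense level for cyber intrusion: 10.
A1 does not apply.
A2 applies (level before this adjustment is 10 ≥ 9, so +5): 10 + 5 = 15.
A3 does not apply.
A4 applies: 15 + 3 = 18.
A5 applies: 18 − 1 = 17.
A6 does not apply.
A7 applies (level before this adjustment is 17 ≥ 4, so +4): 17 + 4 = 21.
A8 applies: 21 + 1 = 22.
Final offense level: 22.
Criminal history: 9 prior points → Category III (5-9).
Level 22 falls in the 22-23 band.
Grid: Level 22-23 × Category III = 156-176 weeks.

156-176 weeks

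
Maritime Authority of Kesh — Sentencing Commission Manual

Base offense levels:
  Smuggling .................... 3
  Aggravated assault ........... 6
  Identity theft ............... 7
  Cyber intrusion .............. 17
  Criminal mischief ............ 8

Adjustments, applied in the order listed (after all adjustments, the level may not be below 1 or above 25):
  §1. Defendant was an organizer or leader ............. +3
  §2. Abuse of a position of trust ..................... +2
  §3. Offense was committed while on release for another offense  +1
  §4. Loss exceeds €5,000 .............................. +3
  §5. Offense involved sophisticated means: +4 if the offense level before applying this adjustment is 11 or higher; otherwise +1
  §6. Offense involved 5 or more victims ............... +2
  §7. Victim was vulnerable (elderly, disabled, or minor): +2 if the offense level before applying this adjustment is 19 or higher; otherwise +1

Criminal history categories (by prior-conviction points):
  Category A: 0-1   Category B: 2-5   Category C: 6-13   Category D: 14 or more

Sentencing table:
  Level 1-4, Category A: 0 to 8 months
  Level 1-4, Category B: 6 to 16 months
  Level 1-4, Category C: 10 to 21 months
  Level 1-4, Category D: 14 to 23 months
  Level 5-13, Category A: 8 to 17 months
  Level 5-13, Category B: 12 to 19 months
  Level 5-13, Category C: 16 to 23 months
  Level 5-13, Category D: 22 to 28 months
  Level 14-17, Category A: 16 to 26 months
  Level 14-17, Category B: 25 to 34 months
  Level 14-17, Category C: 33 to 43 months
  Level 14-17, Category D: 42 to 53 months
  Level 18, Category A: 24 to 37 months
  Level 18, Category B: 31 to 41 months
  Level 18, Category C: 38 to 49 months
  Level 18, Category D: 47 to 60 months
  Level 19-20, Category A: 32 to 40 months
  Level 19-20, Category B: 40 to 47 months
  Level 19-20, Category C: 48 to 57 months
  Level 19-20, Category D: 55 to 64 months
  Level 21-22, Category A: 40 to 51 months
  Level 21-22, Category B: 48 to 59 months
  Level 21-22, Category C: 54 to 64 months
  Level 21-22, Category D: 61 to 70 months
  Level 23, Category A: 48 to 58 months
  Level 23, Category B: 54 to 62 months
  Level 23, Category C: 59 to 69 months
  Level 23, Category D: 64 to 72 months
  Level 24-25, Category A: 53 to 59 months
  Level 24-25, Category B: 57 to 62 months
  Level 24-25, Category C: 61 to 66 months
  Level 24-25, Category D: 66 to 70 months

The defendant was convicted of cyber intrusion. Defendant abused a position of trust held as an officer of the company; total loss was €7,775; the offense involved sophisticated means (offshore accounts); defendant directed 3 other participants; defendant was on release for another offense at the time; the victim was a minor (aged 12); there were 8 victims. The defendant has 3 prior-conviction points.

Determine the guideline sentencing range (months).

Base offense level for cyber intrusion: 17.
§1 applies: 17 + 3 = 20.
§2 applies: 20 + 2 = 22.
§3 applies: 22 + 1 = 23.
§4 applies: 23 + 3 = 26.
§5 applies (level before this adjustment is 26 ≥ 11, so +4): 26 + 4 = 30.
§6 applies: 30 + 2 = 32.
§7 applies (level before this adjustment is 32 ≥ 19, so +2): 32 + 2 = 34.
Level 34 exceeds the maximum of 25; capped at 25.
Final offense level: 25.
Criminal history: 3 prior points → Category B (2-5).
Level 25 falls in the 24-25 band.
Grid: Level 24-25 × Category B = 57-62 months.

57-62 months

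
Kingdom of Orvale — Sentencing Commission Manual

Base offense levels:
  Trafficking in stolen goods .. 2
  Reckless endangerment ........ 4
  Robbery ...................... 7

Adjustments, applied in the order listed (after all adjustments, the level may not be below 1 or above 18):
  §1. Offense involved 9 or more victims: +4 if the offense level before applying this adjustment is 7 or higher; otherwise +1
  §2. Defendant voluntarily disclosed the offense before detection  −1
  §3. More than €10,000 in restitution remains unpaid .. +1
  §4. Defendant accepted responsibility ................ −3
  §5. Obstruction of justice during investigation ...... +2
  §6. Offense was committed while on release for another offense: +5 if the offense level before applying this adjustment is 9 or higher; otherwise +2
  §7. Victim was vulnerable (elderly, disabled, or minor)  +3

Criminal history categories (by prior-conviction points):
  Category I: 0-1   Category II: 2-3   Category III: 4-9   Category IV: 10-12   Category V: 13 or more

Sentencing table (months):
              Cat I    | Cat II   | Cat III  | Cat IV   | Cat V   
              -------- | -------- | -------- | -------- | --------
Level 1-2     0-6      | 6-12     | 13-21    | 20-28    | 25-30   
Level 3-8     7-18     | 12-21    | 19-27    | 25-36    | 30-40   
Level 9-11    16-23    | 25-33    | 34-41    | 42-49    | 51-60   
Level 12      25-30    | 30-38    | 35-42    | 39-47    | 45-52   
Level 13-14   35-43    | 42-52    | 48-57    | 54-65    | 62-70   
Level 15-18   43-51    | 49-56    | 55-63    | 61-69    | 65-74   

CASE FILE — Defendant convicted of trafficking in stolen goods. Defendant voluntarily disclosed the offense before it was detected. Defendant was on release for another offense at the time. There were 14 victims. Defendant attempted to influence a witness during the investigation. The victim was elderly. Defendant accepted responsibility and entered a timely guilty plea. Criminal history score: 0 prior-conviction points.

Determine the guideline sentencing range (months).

7-18 months

Base offense level for trafficking in stolen goods: 2.
§1 applies (level before this adjustment is 2 < 7, so +1): 2 + 1 = 3.
§2 applies: 3 − 1 = 2.
§3 does not apply.
§4 applies: 2 − 3 = -1.
§5 applies: -1 + 2 = 1.
§6 applies (level before this adjustment is 1 < 9, so +2): 1 + 2 = 3.
§7 applies: 3 + 3 = 6.
Final offense level: 6.
Criminal history: 0 prior points → Category I (0-1).
Level 6 falls in the 3-8 band.
Grid: Level 3-8 × Category I = 7-18 months.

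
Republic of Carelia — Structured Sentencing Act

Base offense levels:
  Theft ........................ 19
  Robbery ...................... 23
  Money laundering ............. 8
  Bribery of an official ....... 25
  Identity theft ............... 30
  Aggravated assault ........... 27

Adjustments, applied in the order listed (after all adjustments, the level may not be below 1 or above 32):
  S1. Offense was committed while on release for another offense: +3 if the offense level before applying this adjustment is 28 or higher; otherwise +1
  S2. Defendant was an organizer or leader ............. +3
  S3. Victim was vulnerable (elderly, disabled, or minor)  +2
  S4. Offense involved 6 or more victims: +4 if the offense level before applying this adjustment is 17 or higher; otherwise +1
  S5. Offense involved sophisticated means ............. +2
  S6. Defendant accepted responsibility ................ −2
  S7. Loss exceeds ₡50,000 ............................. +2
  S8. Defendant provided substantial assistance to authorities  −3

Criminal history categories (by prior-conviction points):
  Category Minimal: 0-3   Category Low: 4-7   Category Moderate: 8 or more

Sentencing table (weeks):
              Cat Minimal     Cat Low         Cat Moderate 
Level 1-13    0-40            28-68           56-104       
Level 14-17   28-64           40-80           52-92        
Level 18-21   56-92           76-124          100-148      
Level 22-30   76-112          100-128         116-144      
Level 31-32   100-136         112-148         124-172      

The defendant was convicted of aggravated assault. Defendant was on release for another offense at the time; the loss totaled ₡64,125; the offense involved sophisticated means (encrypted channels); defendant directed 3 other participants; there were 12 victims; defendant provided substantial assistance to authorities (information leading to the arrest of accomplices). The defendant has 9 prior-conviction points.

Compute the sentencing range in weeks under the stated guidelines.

124-172 weeks

Base offense level for aggravated assault: 27.
S1 applies (level before this adjustment is 27 < 28, so +1): 27 + 1 = 28.
S2 applies: 28 + 3 = 31.
S4 applies (level before this adjustment is 31 ≥ 17, so +4): 31 + 4 = 35.
S5 applies: 35 + 2 = 37.
S7 applies: 37 + 2 = 39.
S8 applies: 39 − 3 = 36.
Level 36 exceeds the maximum of 32; capped at 32.
Final offense level: 32.
Criminal history: 9 prior points → Category Moderate (8+).
Level 32 falls in the 31-32 band.
Grid: Level 31-32 × Category Moderate = 124-172 weeks.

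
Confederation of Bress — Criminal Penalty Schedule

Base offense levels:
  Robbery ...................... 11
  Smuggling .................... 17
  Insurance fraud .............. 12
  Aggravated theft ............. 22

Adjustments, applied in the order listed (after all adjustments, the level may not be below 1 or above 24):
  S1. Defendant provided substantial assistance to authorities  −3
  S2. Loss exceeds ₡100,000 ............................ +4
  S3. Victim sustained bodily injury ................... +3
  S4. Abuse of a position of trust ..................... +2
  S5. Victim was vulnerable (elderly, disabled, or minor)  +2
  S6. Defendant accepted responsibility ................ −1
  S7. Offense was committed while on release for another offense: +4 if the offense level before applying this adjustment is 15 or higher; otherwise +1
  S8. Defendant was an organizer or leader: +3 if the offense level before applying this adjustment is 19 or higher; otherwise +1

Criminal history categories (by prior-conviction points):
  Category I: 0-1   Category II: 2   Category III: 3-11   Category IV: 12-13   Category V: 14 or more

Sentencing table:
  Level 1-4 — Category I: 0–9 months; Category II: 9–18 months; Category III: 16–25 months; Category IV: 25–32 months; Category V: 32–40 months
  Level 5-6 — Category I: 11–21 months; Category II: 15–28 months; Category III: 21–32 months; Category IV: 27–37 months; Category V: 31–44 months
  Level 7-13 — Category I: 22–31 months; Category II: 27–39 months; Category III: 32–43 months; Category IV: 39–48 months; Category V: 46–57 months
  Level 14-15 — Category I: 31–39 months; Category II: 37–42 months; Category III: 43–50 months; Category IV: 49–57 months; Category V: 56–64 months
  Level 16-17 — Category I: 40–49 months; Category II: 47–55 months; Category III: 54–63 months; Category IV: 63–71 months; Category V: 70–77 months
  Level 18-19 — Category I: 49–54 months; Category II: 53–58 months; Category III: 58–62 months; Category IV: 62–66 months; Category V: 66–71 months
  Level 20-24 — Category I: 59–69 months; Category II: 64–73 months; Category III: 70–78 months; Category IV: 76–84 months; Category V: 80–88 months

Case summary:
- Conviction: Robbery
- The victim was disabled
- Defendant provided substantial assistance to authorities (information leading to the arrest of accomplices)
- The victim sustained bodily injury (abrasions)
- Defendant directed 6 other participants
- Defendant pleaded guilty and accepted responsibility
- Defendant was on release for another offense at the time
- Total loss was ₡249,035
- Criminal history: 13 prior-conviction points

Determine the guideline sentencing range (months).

76-84 months

Base offense level for robbery: 11.
S1 applies: 11 − 3 = 8.
S2 applies: 8 + 4 = 12.
S3 applies: 12 + 3 = 15.
S4 does not apply.
S5 applies: 15 + 2 = 17.
S6 applies: 17 − 1 = 16.
S7 applies (level before this adjustment is 16 ≥ 15, so +4): 16 + 4 = 20.
S8 applies (level before this adjustment is 20 ≥ 19, so +3): 20 + 3 = 23.
Final offense level: 23.
Criminal history: 13 prior points → Category IV (12-13).
Level 23 falls in the 20-24 band.
Grid: Level 20-24 × Category IV = 76-84 months.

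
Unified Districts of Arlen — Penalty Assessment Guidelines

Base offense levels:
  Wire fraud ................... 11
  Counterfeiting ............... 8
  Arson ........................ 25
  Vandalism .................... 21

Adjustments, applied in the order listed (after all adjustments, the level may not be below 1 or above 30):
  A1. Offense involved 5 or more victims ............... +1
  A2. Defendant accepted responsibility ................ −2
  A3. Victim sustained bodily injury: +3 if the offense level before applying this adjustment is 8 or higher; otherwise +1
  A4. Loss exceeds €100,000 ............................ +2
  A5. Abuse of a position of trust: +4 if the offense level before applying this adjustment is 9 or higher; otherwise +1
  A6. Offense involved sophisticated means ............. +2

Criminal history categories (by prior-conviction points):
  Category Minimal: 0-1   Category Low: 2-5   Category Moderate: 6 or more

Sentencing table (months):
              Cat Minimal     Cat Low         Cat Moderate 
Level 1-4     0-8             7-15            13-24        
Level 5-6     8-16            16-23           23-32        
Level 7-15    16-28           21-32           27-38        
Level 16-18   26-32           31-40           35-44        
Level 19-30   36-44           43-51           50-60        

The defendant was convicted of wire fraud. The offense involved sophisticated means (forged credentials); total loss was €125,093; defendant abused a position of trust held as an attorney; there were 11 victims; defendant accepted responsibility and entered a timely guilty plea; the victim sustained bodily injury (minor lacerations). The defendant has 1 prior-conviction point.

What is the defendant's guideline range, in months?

Base offense level for wire fraud: 11.
A1 applies: 11 + 1 = 12.
A2 applies: 12 − 2 = 10.
A3 applies (level before this adjustment is 10 ≥ 8, so +3): 10 + 3 = 13.
A4 applies: 13 + 2 = 15.
A5 applies (level before this adjustment is 15 ≥ 9, so +4): 15 + 4 = 19.
A6 applies: 19 + 2 = 21.
Final offense level: 21.
Criminal history: 1 prior point → Category Minimal (0-1).
Level 21 falls in the 19-30 band.
Grid: Level 19-30 × Category Minimal = 36-44 months.

36-44 months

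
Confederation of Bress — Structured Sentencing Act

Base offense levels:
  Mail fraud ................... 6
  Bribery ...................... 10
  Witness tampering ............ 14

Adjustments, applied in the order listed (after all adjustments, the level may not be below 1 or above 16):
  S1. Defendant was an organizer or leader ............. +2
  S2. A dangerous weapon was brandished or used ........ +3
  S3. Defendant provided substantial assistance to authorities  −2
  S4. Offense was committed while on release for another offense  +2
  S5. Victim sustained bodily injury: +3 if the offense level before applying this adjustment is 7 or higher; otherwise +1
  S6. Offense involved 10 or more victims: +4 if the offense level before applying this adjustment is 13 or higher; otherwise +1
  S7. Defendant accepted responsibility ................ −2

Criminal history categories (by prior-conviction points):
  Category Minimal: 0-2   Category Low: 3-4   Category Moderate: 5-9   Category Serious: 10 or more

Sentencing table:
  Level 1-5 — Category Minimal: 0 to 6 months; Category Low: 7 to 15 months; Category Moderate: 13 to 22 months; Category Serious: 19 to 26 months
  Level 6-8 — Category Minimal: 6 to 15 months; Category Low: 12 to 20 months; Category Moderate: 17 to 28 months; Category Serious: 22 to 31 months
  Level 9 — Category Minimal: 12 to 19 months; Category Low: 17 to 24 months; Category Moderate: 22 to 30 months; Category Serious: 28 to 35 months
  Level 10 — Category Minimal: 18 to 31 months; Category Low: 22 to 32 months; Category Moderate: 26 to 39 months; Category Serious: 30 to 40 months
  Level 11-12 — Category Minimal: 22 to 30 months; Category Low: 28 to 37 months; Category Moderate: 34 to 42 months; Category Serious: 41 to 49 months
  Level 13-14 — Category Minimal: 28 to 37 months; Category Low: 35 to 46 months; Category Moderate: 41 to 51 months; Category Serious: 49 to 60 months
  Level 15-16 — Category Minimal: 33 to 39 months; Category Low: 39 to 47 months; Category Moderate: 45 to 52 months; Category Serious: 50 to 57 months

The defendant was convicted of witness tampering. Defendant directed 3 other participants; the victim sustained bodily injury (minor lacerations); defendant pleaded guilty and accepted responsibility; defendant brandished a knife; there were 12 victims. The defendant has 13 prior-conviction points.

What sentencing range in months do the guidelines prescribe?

Base offense level for witness tampering: 14.
S1 applies: 14 + 2 = 16.
S2 applies: 16 + 3 = 19.
S3 does not apply.
S4 does not apply.
S5 applies (level before this adjustment is 19 ≥ 7, so +3): 19 + 3 = 22.
S6 applies (level before this adjustment is 22 ≥ 13, so +4): 22 + 4 = 26.
S7 applies: 26 − 2 = 24.
Level 24 exceeds the maximum of 16; capped at 16.
Final offense level: 16.
Criminal history: 13 prior points → Category Serious (10+).
Level 16 falls in the 15-16 band.
Grid: Level 15-16 × Category Serious = 50-57 months.

50-57 months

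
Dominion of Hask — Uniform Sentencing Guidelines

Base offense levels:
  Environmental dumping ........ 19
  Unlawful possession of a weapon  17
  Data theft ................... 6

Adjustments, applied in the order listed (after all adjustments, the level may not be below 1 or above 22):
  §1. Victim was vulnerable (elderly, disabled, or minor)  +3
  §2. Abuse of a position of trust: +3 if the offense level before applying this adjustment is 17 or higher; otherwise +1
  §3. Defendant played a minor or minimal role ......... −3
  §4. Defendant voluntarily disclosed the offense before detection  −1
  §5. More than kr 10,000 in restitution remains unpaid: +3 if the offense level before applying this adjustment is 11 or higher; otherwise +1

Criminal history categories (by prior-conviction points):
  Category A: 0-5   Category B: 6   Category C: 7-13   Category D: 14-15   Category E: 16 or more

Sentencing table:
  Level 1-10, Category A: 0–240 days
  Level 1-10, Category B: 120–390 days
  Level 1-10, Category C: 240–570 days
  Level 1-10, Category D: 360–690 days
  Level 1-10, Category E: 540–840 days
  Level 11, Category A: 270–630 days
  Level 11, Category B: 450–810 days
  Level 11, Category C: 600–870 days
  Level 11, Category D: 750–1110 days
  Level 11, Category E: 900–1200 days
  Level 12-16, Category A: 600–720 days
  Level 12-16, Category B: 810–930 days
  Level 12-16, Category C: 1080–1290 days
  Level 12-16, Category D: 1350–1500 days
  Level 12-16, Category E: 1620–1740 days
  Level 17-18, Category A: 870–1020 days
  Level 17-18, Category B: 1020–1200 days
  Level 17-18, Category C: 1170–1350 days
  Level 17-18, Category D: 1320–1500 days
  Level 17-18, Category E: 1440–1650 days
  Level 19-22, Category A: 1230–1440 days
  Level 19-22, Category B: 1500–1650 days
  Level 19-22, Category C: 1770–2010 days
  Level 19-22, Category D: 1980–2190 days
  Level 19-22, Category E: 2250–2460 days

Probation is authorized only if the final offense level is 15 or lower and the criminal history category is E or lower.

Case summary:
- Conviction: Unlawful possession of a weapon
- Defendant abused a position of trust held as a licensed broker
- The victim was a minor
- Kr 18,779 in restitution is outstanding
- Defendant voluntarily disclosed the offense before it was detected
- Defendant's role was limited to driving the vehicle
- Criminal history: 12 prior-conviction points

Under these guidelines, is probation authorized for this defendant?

Base offense level for unlawful possession of a weapon: 17.
§1 applies: 17 + 3 = 20.
§2 applies (level before this adjustment is 20 ≥ 17, so +3): 20 + 3 = 23.
§3 applies: 23 − 3 = 20.
§4 applies: 20 − 1 = 19.
§5 applies (level before this adjustment is 19 ≥ 11, so +3): 19 + 3 = 22.
Final offense level: 22.
Criminal history: 12 prior points → Category C (7-13).
Level 22 falls in the 19-22 band.
Grid: Level 19-22 × Category C = 1770-2010 days.
Probation check: level 22 > 15 and category C ≤ E → not eligible.

No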